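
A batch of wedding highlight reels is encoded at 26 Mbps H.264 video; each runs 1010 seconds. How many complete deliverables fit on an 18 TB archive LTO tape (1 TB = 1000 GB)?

Per item: 26.000 Mbps × 1010 s = 26,260 Mb = 3,282 MB.
Capacity: 18 TB = 144,000,000 Mb; 5483.63 items → 5483 complete.

5483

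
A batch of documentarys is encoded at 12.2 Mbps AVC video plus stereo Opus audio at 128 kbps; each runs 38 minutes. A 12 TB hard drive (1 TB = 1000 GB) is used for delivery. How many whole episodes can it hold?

3415

38 min = 2280 s
Audio: 128 kbps = 0.128 Mbps.
Total bitrate: 12.328 Mbps.
Per item: 12.328 Mbps × 2280 s = 28,108 Mb = 3,513 MB.
Capacity: 12 TB = 96,000,000 Mb; 3415.42 items → 3415 complete.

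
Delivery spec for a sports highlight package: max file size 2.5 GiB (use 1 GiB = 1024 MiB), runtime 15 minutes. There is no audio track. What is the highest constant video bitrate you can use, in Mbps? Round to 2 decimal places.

Budget: 2.5 GiB = 21474.8 Mb.
15 min = 900 s
Total bitrate budget: 21474.8 Mb / 900 s = 23.861 Mbps.

23.86 Mbps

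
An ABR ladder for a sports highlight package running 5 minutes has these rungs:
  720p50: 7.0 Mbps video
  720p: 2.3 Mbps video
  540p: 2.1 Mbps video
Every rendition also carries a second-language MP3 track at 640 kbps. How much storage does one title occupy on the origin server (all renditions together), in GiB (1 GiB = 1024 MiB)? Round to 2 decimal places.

0.47 GiB

5 min = 300 s
Audio: 640 kbps = 0.640 Mbps.
Sum of rendition bitrates: (7.0+0.640) + (2.3+0.640) + (2.1+0.640) = 13.320 Mbps.
× 300 s = 3,996 Mb = 499.5 MB = 0.4652 GiB.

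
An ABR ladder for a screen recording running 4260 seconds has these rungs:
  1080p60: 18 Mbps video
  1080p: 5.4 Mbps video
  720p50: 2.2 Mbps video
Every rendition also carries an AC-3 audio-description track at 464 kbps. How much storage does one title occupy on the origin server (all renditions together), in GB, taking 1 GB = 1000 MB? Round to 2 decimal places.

14.37 GB

Audio: 464 kbps = 0.464 Mbps.
Sum of rendition bitrates: (18+0.464) + (5.4+0.464) + (2.2+0.464) = 26.992 Mbps.
× 4260 s = 114,986 Mb = 14,373 MB = 14.37 GB.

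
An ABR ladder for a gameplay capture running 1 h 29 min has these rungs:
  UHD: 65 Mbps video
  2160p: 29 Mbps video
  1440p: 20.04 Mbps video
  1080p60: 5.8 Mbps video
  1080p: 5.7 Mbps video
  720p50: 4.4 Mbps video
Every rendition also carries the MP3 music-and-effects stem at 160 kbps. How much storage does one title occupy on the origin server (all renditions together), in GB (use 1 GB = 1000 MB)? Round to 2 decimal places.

1 h 29 min = 89 min = 5340 s
Audio: 160 kbps = 0.160 Mbps.
Sum of rendition bitrates: (65+0.160) + (29+0.160) + (20.04+0.160) + (5.8+0.160) + (5.7+0.160) + (4.4+0.160) = 130.900 Mbps.
× 5340 s = 699,006 Mb = 87,376 MB = 87.38 GB.

87.38 GB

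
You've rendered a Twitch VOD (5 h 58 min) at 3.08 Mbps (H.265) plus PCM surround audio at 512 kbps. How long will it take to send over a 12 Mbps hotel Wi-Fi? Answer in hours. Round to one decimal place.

1.8 hours

5 h 58 min = 358 min = 21480 s
Audio: 512 kbps = 0.512 Mbps.
Total bitrate: 3.592 Mbps.
File: 3.592 Mbps × 21480 s = 77156.2 Mb.
At 12 Mbps: 77156.2 / 12 = 6429.7 s ≈ 1.79 hours.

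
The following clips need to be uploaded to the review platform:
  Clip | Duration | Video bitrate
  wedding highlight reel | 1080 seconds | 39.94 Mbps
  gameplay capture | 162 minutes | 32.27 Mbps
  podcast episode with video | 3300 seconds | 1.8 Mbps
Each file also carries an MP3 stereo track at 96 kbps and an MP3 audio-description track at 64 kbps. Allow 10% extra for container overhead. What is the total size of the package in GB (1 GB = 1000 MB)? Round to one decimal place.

Audio total: 96 + 64 = 160 kbps = 0.160 Mbps.
wedding highlight reel: 40.100 Mbps × 1080 s × 1.10 = 47638.8 Mb
gameplay capture: 32.430 Mbps × 9720 s × 1.10 = 346741.6 Mb
podcast episode with video: 1.960 Mbps × 3300 s × 1.10 = 7114.8 Mb
Total: 401495.2 Mb = 50186.9 MB.
= 50.19 GB.

50.2 GB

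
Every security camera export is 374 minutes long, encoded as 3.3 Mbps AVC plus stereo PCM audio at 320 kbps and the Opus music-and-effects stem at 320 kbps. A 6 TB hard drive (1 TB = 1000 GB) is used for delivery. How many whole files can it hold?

542

374 min = 22440 s
Audio total: 320 + 320 = 640 kbps = 0.640 Mbps.
Total bitrate: 3.940 Mbps.
Per item: 3.940 Mbps × 22440 s = 88,414 Mb = 11,052 MB.
Capacity: 6 TB = 48,000,000 Mb; 542.90 items → 542 complete.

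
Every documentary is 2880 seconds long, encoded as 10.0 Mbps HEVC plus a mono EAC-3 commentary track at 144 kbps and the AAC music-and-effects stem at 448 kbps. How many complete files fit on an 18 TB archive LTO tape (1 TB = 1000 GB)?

Audio total: 144 + 448 = 592 kbps = 0.592 Mbps.
Total bitrate: 10.592 Mbps.
Per item: 10.592 Mbps × 2880 s = 30,505 Mb = 3,813 MB.
Capacity: 18 TB = 144,000,000 Mb; 4720.54 items → 4720 complete.

4720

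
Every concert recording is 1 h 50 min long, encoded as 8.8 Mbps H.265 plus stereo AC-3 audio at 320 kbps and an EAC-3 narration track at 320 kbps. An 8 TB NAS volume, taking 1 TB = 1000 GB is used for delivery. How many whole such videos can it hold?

1027

1 h 50 min = 110 min = 6600 s
Audio total: 320 + 320 = 640 kbps = 0.640 Mbps.
Total bitrate: 9.440 Mbps.
Per item: 9.440 Mbps × 6600 s = 62,304 Mb = 7,788 MB.
Capacity: 8 TB = 64,000,000 Mb; 1027.22 items → 1027 complete.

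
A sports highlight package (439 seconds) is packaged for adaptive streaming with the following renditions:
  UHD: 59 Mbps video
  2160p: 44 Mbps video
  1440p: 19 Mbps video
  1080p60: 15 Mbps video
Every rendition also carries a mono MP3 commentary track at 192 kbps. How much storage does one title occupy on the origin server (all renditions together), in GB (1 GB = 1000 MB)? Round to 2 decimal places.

Audio: 192 kbps = 0.192 Mbps.
Sum of rendition bitrates: (59+0.192) + (44+0.192) + (19+0.192) + (15+0.192) = 137.768 Mbps.
× 439 s = 60,480 Mb = 7,560 MB = 7.560 GB.

7.56 GB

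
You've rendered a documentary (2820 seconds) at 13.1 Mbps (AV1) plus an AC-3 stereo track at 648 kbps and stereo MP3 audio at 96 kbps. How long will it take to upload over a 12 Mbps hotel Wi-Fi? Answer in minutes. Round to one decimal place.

Audio total: 648 + 96 = 744 kbps = 0.744 Mbps.
Total bitrate: 13.844 Mbps.
File: 13.844 Mbps × 2820 s = 39040.1 Mb.
At 12 Mbps: 39040.1 / 12 = 3253.3 s ≈ 54.2 minutes.

54.2 minutes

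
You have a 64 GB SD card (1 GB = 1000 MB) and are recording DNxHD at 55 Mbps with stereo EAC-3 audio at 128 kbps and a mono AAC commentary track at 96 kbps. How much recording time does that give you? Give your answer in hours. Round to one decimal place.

Audio total: 128 + 96 = 224 kbps = 0.224 Mbps.
Total bitrate: 55 + 0.224 = 55.224 Mbps.
Capacity: 64 GB = 512,000 Mb.
Recording time: 512,000 / 55.224 = 9,271 s ≈ 2.58 hours.

2.6 hours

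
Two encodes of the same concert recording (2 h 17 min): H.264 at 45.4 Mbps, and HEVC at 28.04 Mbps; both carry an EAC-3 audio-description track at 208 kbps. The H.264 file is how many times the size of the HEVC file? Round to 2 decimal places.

2 h 17 min = 137 min = 8220 s
Audio: 208 kbps = 0.208 Mbps.
H.264: 45.608 Mbps × 8220 s = 374897.8 Mb = 43.644 GiB.
HEVC: 28.248 Mbps × 8220 s = 232198.6 Mb = 27.031 GiB.
Ratio: 43.644 / 27.031 = 1.615.

1.61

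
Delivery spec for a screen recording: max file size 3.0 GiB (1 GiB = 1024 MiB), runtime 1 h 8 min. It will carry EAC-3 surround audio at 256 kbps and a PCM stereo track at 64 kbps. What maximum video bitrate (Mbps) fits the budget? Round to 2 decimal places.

6.00 Mbps

Budget: 3.0 GiB = 25769.8 Mb.
1 h 8 min = 68 min = 4080 s
Total bitrate budget: 25769.8 Mb / 4080 s = 6.316 Mbps.
Audio total: 256 + 64 = 320 kbps = 0.320 Mbps.
Video: 6.316 − 0.320 = 5.996 Mbps.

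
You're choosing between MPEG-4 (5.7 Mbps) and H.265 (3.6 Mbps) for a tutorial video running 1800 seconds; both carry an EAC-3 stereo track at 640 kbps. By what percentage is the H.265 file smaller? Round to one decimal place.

Audio: 640 kbps = 0.640 Mbps.
MPEG-4: 6.340 Mbps × 1800 s = 11412.0 Mb = 1.427 GB.
H.265: 4.240 Mbps × 1800 s = 7632.0 Mb = 0.954 GB.
Reduction: (1 − 0.954/1.427) × 100 = 33.12%.

33.1%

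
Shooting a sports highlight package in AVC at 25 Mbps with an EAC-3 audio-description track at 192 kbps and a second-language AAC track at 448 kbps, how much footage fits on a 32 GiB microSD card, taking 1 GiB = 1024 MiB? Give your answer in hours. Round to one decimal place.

Audio total: 192 + 448 = 640 kbps = 0.640 Mbps.
Total bitrate: 25 + 0.640 = 25.640 Mbps.
Capacity: 32 GiB = 274,878 Mb.
Recording time: 274,878 / 25.640 = 10,721 s ≈ 2.98 hours.

3.0 hours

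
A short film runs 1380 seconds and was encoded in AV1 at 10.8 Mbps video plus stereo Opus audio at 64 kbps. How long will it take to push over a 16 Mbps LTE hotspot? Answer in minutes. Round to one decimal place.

Audio: 64 kbps = 0.064 Mbps.
Total bitrate: 10.864 Mbps.
File: 10.864 Mbps × 1380 s = 14992.3 Mb.
At 16 Mbps: 14992.3 / 16 = 937.0 s ≈ 15.6 minutes.

15.6 minutes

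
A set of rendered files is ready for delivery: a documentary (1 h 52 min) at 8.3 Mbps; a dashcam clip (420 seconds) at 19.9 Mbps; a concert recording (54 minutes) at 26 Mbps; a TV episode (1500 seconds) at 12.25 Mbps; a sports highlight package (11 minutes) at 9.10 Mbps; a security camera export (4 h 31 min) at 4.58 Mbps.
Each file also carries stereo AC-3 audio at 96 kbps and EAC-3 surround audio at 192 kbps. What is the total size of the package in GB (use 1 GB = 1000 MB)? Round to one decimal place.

Audio total: 96 + 192 = 288 kbps = 0.288 Mbps.
documentary: 8.588 Mbps × 6720 s = 57711.4 Mb
dashcam clip: 20.188 Mbps × 420 s = 8479.0 Mb
concert recording: 26.288 Mbps × 3240 s = 85173.1 Mb
TV episode: 12.538 Mbps × 1500 s = 18807.0 Mb
sports highlight package: 9.388 Mbps × 660 s = 6196.1 Mb
security camera export: 4.868 Mbps × 16260 s = 79153.7 Mb
Total: 255520.2 Mb = 31940.0 MB.
= 31.94 GB.

31.9 GB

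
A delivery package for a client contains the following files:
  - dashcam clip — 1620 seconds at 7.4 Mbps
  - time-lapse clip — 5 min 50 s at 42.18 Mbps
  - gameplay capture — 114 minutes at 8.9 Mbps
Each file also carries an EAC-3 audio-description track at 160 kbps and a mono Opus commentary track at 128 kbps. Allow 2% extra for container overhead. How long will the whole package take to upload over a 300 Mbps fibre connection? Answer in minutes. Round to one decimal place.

5.1 minutes

Audio total: 160 + 128 = 288 kbps = 0.288 Mbps.
dashcam clip: 7.688 Mbps × 1620 s × 1.02 = 12703.7 Mb
time-lapse clip: 42.468 Mbps × 350 s × 1.02 = 15161.1 Mb
gameplay capture: 9.188 Mbps × 6840 s × 1.02 = 64102.8 Mb
Total: 91967.6 Mb = 11495.9 MB.
At 300 Mbps: 91967.6 / 300 = 307 s ≈ 5.11 minutes.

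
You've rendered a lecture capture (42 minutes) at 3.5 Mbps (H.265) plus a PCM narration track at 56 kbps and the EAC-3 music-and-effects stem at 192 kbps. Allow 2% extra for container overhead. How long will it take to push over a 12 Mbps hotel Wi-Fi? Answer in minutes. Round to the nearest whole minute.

42 min = 2520 s
Audio total: 56 + 192 = 248 kbps = 0.248 Mbps.
Total bitrate: 3.748 Mbps.
File: 3.748 Mbps × 2520 s = 9445.0 Mb.
With 2% container overhead: ×1.02. → 9633.9 Mb.
At 12 Mbps: 9633.9 / 12 = 802.8 s ≈ 13.4 minutes.

13 minutes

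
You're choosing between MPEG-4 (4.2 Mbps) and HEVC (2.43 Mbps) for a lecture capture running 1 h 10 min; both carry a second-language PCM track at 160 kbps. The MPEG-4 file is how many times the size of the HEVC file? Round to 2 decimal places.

1 h 10 min = 70 min = 4200 s
Audio: 160 kbps = 0.160 Mbps.
MPEG-4: 4.360 Mbps × 4200 s = 18312.0 Mb = 2.132 GiB.
HEVC: 2.590 Mbps × 4200 s = 10878.0 Mb = 1.266 GiB.
Ratio: 2.132 / 1.266 = 1.683.

1.68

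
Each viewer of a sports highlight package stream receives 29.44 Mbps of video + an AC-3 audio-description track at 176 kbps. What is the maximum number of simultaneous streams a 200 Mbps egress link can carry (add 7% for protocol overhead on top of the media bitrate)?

Audio: 176 kbps = 0.176 Mbps.
Per-viewer media rate: 29.616 Mbps.
On the wire with 7% overhead: 31.689 Mbps.
200 Mbps = 200.0 Mbps; 200.0 / 31.689 = 6.31 → 6 viewers.

6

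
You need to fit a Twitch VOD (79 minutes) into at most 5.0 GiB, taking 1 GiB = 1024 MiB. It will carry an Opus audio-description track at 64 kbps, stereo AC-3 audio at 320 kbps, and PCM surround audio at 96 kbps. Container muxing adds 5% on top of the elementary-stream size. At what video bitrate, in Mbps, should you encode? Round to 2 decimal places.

8.15 Mbps

Budget: 5.0 GiB = 42949.7 Mb.
Stream payload after overhead: 42949.7 / 1.05 = 40904.5 Mb.
79 min = 4740 s
Total bitrate budget: 40904.5 Mb / 4740 s = 8.630 Mbps.
Audio total: 64 + 320 + 96 = 480 kbps = 0.480 Mbps.
Video: 8.630 − 0.480 = 8.150 Mbps.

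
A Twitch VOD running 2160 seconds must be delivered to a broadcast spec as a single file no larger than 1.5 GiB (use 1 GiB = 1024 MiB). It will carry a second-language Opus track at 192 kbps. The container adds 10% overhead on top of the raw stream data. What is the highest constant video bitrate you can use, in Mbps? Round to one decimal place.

Budget: 1.5 GiB = 12884.9 Mb.
Stream payload after overhead: 12884.9 / 1.10 = 11713.5 Mb.
Total bitrate budget: 11713.5 Mb / 2160 s = 5.423 Mbps.
Audio: 192 kbps = 0.192 Mbps.
Video: 5.423 − 0.192 = 5.231 Mbps.

5.2 Mbps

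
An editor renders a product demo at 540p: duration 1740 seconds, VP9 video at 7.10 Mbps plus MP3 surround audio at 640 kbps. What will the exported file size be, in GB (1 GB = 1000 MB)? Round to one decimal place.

Audio: 640 kbps = 0.640 Mbps.
Total bitrate: 7.10 + 0.640 = 7.740 Mbps.
Stream data: 7.740 Mbps × 1740 s = 13467.6 Mb.
13,468 Mb ÷ 8 = 1,683 MB → 1.683 GB.

1.7 GB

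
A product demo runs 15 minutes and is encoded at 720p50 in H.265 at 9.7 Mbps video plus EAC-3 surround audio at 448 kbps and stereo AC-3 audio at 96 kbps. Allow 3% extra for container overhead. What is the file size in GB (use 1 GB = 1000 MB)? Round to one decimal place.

1.2 GB

15 min = 900 s
Audio total: 448 + 96 = 544 kbps = 0.544 Mbps.
Total bitrate: 9.7 + 0.544 = 10.244 Mbps.
Stream data: 10.244 Mbps × 900 s = 9219.6 Mb.
With 3% container overhead: ×1.03.
9,496 Mb ÷ 8 = 1,187 MB → 1.187 GB.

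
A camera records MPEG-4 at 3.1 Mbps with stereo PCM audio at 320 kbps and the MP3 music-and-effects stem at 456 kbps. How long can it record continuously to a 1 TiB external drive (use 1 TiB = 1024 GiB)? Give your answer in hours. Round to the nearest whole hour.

630 hours

Audio total: 320 + 456 = 776 kbps = 0.776 Mbps.
Total bitrate: 3.1 + 0.776 = 3.876 Mbps.
Capacity: 1 TiB = 8,796,093 Mb.
Recording time: 8,796,093 / 3.876 = 2,269,374 s ≈ 630 hours.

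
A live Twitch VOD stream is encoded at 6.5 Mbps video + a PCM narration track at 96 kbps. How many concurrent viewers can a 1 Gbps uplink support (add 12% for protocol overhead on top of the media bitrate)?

135

Audio: 96 kbps = 0.096 Mbps.
Per-viewer media rate: 6.596 Mbps.
On the wire with 12% overhead: 7.388 Mbps.
1 Gbps = 1,000 Mbps; 1,000 / 7.388 = 135.36 → 135 viewers.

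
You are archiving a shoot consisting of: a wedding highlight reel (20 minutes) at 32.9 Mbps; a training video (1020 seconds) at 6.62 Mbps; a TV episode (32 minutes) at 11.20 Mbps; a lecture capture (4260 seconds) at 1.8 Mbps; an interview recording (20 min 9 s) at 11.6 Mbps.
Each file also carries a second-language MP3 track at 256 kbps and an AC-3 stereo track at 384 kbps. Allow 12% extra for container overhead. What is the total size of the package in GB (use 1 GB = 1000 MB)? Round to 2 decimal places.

13.38 GB

Audio total: 256 + 384 = 640 kbps = 0.640 Mbps.
wedding highlight reel: 33.540 Mbps × 1200 s × 1.12 = 45077.8 Mb
training video: 7.260 Mbps × 1020 s × 1.12 = 8293.8 Mb
TV episode: 11.840 Mbps × 1920 s × 1.12 = 25460.7 Mb
lecture capture: 2.440 Mbps × 4260 s × 1.12 = 11641.7 Mb
interview recording: 12.240 Mbps × 1209 s × 1.12 = 16573.9 Mb
Total: 107048.0 Mb = 13381.0 MB.
= 13.38 GB.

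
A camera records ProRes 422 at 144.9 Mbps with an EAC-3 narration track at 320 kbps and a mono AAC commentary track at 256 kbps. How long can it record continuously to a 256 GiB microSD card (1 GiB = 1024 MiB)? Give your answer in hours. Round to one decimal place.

4.2 hours

Audio total: 320 + 256 = 576 kbps = 0.576 Mbps.
Total bitrate: 144.9 + 0.576 = 145.476 Mbps.
Capacity: 256 GiB = 2,199,023 Mb.
Recording time: 2,199,023 / 145.476 = 15,116 s ≈ 4.20 hours.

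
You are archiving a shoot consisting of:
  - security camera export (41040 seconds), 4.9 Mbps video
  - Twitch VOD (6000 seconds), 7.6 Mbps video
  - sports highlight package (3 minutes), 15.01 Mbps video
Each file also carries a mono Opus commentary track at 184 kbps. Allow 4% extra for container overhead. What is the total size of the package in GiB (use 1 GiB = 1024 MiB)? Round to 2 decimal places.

Audio: 184 kbps = 0.184 Mbps.
security camera export: 5.084 Mbps × 41040 s × 1.04 = 216993.3 Mb
Twitch VOD: 7.784 Mbps × 6000 s × 1.04 = 48572.2 Mb
sports highlight package: 15.194 Mbps × 180 s × 1.04 = 2844.3 Mb
Total: 268409.7 Mb = 33551.2 MB.
= 31.25 GiB.

31.25 GiB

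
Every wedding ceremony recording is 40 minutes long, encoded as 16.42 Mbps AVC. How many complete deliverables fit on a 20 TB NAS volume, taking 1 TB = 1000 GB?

4060

40 min = 2400 s
Per item: 16.420 Mbps × 2400 s = 39,408 Mb = 4,926 MB.
Capacity: 20 TB = 160,000,000 Mb; 4060.09 items → 4060 complete.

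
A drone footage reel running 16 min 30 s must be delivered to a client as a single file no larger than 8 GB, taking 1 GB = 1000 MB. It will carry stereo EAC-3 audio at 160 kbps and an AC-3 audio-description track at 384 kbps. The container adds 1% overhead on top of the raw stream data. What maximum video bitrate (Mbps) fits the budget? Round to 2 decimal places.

Budget: 8 GB = 64000.0 Mb.
Stream payload after overhead: 64000.0 / 1.01 = 63366.3 Mb.
16 min 30 s = 990 s
Total bitrate budget: 63366.3 Mb / 990 s = 64.006 Mbps.
Audio total: 160 + 384 = 544 kbps = 0.544 Mbps.
Video: 64.006 − 0.544 = 63.462 Mbps.

63.46 Mbps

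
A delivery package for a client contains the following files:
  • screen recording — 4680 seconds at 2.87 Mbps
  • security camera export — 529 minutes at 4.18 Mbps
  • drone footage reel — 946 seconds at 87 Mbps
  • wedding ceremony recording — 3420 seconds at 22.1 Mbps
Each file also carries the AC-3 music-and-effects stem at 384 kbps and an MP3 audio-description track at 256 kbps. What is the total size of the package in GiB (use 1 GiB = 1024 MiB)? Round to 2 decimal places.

Audio total: 384 + 256 = 640 kbps = 0.640 Mbps.
screen recording: 3.510 Mbps × 4680 s = 16426.8 Mb
security camera export: 4.820 Mbps × 31740 s = 152986.8 Mb
drone footage reel: 87.640 Mbps × 946 s = 82907.4 Mb
wedding ceremony recording: 22.740 Mbps × 3420 s = 77770.8 Mb
Total: 330091.8 Mb = 41261.5 MB.
= 38.43 GiB.

38.43 GiB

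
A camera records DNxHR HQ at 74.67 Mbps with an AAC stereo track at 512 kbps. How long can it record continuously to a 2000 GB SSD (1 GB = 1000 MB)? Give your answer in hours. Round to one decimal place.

Audio: 512 kbps = 0.512 Mbps.
Total bitrate: 74.67 + 0.512 = 75.182 Mbps.
Capacity: 2000 GB = 16,000,000 Mb.
Recording time: 16,000,000 / 75.182 = 212,817 s ≈ 59.1 hours.

59.1 hours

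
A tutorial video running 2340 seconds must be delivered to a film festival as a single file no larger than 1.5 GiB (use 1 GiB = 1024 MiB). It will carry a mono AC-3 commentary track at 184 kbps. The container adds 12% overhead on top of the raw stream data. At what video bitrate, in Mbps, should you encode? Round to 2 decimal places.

4.73 Mbps

Budget: 1.5 GiB = 12884.9 Mb.
Stream payload after overhead: 12884.9 / 1.12 = 11504.4 Mb.
Total bitrate budget: 11504.4 Mb / 2340 s = 4.916 Mbps.
Audio: 184 kbps = 0.184 Mbps.
Video: 4.916 − 0.184 = 4.732 Mbps.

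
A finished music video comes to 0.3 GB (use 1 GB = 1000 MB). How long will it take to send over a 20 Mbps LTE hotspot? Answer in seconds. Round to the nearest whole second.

File: 0.3 GB = 2400.0 Mb.
At 20 Mbps: 2400.0 / 20 = 120.0 s ≈ 120 seconds.

120 seconds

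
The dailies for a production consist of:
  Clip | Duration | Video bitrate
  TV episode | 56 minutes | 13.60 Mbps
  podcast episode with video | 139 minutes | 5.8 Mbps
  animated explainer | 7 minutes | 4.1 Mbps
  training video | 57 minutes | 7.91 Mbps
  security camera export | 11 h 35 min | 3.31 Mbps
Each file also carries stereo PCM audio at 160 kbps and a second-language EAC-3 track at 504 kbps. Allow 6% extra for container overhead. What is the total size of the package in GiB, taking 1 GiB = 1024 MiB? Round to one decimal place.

36.9 GiB

Audio total: 160 + 504 = 664 kbps = 0.664 Mbps.
TV episode: 14.264 Mbps × 3360 s × 1.06 = 50802.7 Mb
podcast episode with video: 6.464 Mbps × 8340 s × 1.06 = 57144.3 Mb
animated explainer: 4.764 Mbps × 420 s × 1.06 = 2120.9 Mb
training video: 8.574 Mbps × 3420 s × 1.06 = 31082.5 Mb
security camera export: 3.974 Mbps × 41700 s × 1.06 = 175658.7 Mb
Total: 316809.2 Mb = 39601.1 MB.
= 36.88 GiB.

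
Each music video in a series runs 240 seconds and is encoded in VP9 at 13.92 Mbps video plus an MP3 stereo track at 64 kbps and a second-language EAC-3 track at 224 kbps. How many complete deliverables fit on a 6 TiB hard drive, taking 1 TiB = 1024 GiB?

15477

Audio total: 64 + 224 = 288 kbps = 0.288 Mbps.
Total bitrate: 14.208 Mbps.
Per item: 14.208 Mbps × 240 s = 3,410 Mb = 426.2 MB.
Capacity: 6 TiB = 52,776,558 Mb; 15477.36 items → 15477 complete.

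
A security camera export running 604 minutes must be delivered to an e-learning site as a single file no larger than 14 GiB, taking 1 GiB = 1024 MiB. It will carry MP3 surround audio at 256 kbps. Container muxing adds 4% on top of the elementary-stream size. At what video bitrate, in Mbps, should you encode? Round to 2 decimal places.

Budget: 14 GiB = 120259.1 Mb.
Stream payload after overhead: 120259.1 / 1.04 = 115633.7 Mb.
604 min = 36240 s
Total bitrate budget: 115633.7 Mb / 36240 s = 3.191 Mbps.
Audio: 256 kbps = 0.256 Mbps.
Video: 3.191 − 0.256 = 2.935 Mbps.

2.93 Mbps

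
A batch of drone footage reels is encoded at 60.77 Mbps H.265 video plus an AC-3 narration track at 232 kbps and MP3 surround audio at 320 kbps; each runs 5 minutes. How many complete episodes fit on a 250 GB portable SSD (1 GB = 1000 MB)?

5 min = 300 s
Audio total: 232 + 320 = 552 kbps = 0.552 Mbps.
Total bitrate: 61.322 Mbps.
Per item: 61.322 Mbps × 300 s = 18,397 Mb = 2,300 MB.
Capacity: 250 GB = 2,000,000 Mb; 108.72 items → 108 complete.

108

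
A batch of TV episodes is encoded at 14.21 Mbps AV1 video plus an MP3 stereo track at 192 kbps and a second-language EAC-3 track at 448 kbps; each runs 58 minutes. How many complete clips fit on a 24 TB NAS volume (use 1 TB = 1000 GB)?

58 min = 3480 s
Audio total: 192 + 448 = 640 kbps = 0.640 Mbps.
Total bitrate: 14.850 Mbps.
Per item: 14.850 Mbps × 3480 s = 51,678 Mb = 6,460 MB.
Capacity: 24 TB = 192,000,000 Mb; 3715.31 items → 3715 complete.

3715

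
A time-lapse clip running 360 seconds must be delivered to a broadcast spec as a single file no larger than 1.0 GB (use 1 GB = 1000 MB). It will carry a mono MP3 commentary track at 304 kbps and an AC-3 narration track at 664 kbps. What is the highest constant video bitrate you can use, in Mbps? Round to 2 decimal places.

Budget: 1.0 GB = 8000.0 Mb.
Total bitrate budget: 8000.0 Mb / 360 s = 22.222 Mbps.
Audio total: 304 + 664 = 968 kbps = 0.968 Mbps.
Video: 22.222 − 0.968 = 21.254 Mbps.

21.25 Mbps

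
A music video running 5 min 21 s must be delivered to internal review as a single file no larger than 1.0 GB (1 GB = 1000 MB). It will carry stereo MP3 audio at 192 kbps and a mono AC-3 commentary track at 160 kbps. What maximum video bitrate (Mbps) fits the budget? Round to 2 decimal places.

Budget: 1.0 GB = 8000.0 Mb.
5 min 21 s = 321 s
Total bitrate budget: 8000.0 Mb / 321 s = 24.922 Mbps.
Audio total: 192 + 160 = 352 kbps = 0.352 Mbps.
Video: 24.922 − 0.352 = 24.570 Mbps.

24.57 Mbps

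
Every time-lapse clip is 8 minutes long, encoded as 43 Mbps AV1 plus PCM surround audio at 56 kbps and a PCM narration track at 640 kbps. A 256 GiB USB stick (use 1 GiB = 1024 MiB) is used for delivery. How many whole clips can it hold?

104

8 min = 480 s
Audio total: 56 + 640 = 696 kbps = 0.696 Mbps.
Total bitrate: 43.696 Mbps.
Per item: 43.696 Mbps × 480 s = 20,974 Mb = 2,622 MB.
Capacity: 256 GiB = 2,199,023 Mb; 104.84 items → 104 complete.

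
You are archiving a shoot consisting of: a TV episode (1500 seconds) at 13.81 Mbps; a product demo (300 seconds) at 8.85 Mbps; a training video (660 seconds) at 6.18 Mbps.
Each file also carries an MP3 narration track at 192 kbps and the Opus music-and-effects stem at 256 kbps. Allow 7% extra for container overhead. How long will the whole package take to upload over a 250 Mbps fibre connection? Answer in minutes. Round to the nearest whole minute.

2 minutes

Audio total: 192 + 256 = 448 kbps = 0.448 Mbps.
TV episode: 14.258 Mbps × 1500 s × 1.07 = 22884.1 Mb
product demo: 9.298 Mbps × 300 s × 1.07 = 2984.7 Mb
training video: 6.628 Mbps × 660 s × 1.07 = 4680.7 Mb
Total: 30549.4 Mb = 3818.7 MB.
At 250 Mbps: 30549.4 / 250 = 122 s ≈ 2.04 minutes.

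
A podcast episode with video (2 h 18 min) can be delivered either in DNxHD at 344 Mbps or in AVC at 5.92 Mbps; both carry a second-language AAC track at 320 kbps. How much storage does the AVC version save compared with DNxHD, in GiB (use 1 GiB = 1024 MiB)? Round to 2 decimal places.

325.88 GiB

2 h 18 min = 138 min = 8280 s
Audio: 320 kbps = 0.320 Mbps.
DNxHD: 344.320 Mbps × 8280 s = 2850969.6 Mb = 331.897 GiB.
AVC: 6.240 Mbps × 8280 s = 51667.2 Mb = 6.015 GiB.
Saving: 331.897 − 6.015 = 325.882 GiB.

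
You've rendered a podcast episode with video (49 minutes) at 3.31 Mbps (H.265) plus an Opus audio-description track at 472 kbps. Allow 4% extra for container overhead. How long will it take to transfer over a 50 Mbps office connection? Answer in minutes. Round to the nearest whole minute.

4 minutes

49 min = 2940 s
Audio: 472 kbps = 0.472 Mbps.
Total bitrate: 3.782 Mbps.
File: 3.782 Mbps × 2940 s = 11119.1 Mb.
With 4% container overhead: ×1.04. → 11563.8 Mb.
At 50 Mbps: 11563.8 / 50 = 231.3 s ≈ 3.85 minutes.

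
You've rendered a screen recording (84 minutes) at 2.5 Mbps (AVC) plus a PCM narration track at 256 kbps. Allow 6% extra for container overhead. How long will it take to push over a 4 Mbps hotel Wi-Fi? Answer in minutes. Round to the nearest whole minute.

61 minutes

84 min = 5040 s
Audio: 256 kbps = 0.256 Mbps.
Total bitrate: 2.756 Mbps.
File: 2.756 Mbps × 5040 s = 13890.2 Mb.
With 6% container overhead: ×1.06. → 14723.7 Mb.
At 4 Mbps: 14723.7 / 4 = 3680.9 s ≈ 61.3 minutes.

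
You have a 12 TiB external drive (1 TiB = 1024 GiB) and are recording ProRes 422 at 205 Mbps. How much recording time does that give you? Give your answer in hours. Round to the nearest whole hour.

Capacity: 12 TiB = 105,553,116 Mb.
Recording time: 105,553,116 / 205.000 = 514,893 s ≈ 143 hours.

143 hours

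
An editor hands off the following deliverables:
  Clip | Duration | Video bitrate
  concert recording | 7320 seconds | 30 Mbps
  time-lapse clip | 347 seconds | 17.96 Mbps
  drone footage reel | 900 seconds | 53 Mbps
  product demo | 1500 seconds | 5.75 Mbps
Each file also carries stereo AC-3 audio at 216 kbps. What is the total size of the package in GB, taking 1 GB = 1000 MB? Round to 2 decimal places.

Audio: 216 kbps = 0.216 Mbps.
concert recording: 30.216 Mbps × 7320 s = 221181.1 Mb
time-lapse clip: 18.176 Mbps × 347 s = 6307.1 Mb
drone footage reel: 53.216 Mbps × 900 s = 47894.4 Mb
product demo: 5.966 Mbps × 1500 s = 8949.0 Mb
Total: 284331.6 Mb = 35541.4 MB.
= 35.54 GB.

35.54 GB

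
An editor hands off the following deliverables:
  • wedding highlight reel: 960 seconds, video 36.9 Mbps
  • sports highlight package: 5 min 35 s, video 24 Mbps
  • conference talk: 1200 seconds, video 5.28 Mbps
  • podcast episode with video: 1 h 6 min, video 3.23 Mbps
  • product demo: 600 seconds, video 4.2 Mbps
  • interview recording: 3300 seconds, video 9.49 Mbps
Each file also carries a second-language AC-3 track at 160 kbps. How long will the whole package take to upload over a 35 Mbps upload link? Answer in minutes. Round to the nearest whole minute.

47 minutes

Audio: 160 kbps = 0.160 Mbps.
wedding highlight reel: 37.060 Mbps × 960 s = 35577.6 Mb
sports highlight package: 24.160 Mbps × 335 s = 8093.6 Mb
conference talk: 5.440 Mbps × 1200 s = 6528.0 Mb
podcast episode with video: 3.390 Mbps × 3960 s = 13424.4 Mb
product demo: 4.360 Mbps × 600 s = 2616.0 Mb
interview recording: 9.650 Mbps × 3300 s = 31845.0 Mb
Total: 98084.6 Mb = 12260.6 MB.
At 35 Mbps: 98084.6 / 35 = 2802 s ≈ 46.7 minutes.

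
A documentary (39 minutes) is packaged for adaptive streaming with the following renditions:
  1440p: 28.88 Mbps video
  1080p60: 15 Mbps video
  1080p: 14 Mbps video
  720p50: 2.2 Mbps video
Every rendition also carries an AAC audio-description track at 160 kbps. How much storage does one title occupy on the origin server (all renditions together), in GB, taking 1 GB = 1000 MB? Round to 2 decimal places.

39 min = 2340 s
Audio: 160 kbps = 0.160 Mbps.
Sum of rendition bitrates: (28.88+0.160) + (15+0.160) + (14+0.160) + (2.2+0.160) = 60.720 Mbps.
× 2340 s = 142,085 Mb = 17,761 MB = 17.76 GB.

17.76 GB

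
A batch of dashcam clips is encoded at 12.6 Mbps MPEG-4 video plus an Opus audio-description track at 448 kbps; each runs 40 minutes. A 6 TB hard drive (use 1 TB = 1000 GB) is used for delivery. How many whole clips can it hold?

40 min = 2400 s
Audio: 448 kbps = 0.448 Mbps.
Total bitrate: 13.048 Mbps.
Per item: 13.048 Mbps × 2400 s = 31,315 Mb = 3,914 MB.
Capacity: 6 TB = 48,000,000 Mb; 1532.80 items → 1532 complete.

1532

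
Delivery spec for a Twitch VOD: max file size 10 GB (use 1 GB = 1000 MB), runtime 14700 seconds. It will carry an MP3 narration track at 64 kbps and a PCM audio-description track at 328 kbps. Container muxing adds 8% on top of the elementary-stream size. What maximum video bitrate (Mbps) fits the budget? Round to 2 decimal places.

4.65 Mbps

Budget: 10 GB = 80000.0 Mb.
Stream payload after overhead: 80000.0 / 1.08 = 74074.1 Mb.
Total bitrate budget: 74074.1 Mb / 14700 s = 5.039 Mbps.
Audio total: 64 + 328 = 392 kbps = 0.392 Mbps.
Video: 5.039 − 0.392 = 4.647 Mbps.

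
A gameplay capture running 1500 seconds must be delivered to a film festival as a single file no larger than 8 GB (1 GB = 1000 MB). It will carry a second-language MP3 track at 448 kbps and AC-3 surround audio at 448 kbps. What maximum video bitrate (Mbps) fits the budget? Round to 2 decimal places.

41.77 Mbps

Budget: 8 GB = 64000.0 Mb.
Total bitrate budget: 64000.0 Mb / 1500 s = 42.667 Mbps.
Audio total: 448 + 448 = 896 kbps = 0.896 Mbps.
Video: 42.667 − 0.896 = 41.771 Mbps.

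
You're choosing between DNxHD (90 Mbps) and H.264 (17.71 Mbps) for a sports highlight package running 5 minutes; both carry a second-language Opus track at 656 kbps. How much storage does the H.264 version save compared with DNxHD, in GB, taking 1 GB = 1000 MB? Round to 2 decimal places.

5 min = 300 s
Audio: 656 kbps = 0.656 Mbps.
DNxHD: 90.656 Mbps × 300 s = 27196.8 Mb = 3.400 GB.
H.264: 18.366 Mbps × 300 s = 5509.8 Mb = 0.689 GB.
Saving: 3.400 − 0.689 = 2.711 GB.

2.71 GB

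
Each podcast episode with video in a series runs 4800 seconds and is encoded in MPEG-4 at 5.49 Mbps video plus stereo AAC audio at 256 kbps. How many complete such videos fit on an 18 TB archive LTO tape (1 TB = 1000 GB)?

Audio: 256 kbps = 0.256 Mbps.
Total bitrate: 5.746 Mbps.
Per item: 5.746 Mbps × 4800 s = 27,581 Mb = 3,448 MB.
Capacity: 18 TB = 144,000,000 Mb; 5221.02 items → 5221 complete.

5221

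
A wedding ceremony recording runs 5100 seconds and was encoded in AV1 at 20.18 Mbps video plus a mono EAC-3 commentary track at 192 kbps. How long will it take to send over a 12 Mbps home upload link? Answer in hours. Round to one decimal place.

Audio: 192 kbps = 0.192 Mbps.
Total bitrate: 20.372 Mbps.
File: 20.372 Mbps × 5100 s = 103897.2 Mb.
At 12 Mbps: 103897.2 / 12 = 8658.1 s ≈ 2.41 hours.

2.4 hours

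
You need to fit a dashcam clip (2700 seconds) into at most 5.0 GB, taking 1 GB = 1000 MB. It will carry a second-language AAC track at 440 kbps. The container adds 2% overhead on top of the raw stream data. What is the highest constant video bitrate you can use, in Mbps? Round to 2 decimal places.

14.08 Mbps

Budget: 5.0 GB = 40000.0 Mb.
Stream payload after overhead: 40000.0 / 1.02 = 39215.7 Mb.
Total bitrate budget: 39215.7 Mb / 2700 s = 14.524 Mbps.
Audio: 440 kbps = 0.440 Mbps.
Video: 14.524 − 0.440 = 14.084 Mbps.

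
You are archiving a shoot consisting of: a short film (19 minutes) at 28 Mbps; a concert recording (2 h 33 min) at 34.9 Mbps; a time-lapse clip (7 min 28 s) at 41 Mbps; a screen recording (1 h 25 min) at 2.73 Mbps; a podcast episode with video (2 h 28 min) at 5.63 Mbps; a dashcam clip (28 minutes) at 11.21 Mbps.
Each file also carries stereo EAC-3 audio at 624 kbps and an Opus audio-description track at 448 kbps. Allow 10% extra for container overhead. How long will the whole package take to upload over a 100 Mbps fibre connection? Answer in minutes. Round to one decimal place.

88.3 minutes

Audio total: 624 + 448 = 1072 kbps = 1.072 Mbps.
short film: 29.072 Mbps × 1140 s × 1.10 = 36456.3 Mb
concert recording: 35.972 Mbps × 9180 s × 1.10 = 363245.3 Mb
time-lapse clip: 42.072 Mbps × 448 s × 1.10 = 20733.1 Mb
screen recording: 3.802 Mbps × 5100 s × 1.10 = 21329.2 Mb
podcast episode with video: 6.702 Mbps × 8880 s × 1.10 = 65465.1 Mb
dashcam clip: 12.282 Mbps × 1680 s × 1.10 = 22697.1 Mb
Total: 529926.1 Mb = 66240.8 MB.
At 100 Mbps: 529926.1 / 100 = 5299 s ≈ 88.3 minutes.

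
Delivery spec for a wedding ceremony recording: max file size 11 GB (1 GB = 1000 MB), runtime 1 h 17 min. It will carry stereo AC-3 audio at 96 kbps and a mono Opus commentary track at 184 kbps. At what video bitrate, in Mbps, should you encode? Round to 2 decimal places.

Budget: 11 GB = 88000.0 Mb.
1 h 17 min = 77 min = 4620 s
Total bitrate budget: 88000.0 Mb / 4620 s = 19.048 Mbps.
Audio total: 96 + 184 = 280 kbps = 0.280 Mbps.
Video: 19.048 − 0.280 = 18.768 Mbps.

18.77 Mbps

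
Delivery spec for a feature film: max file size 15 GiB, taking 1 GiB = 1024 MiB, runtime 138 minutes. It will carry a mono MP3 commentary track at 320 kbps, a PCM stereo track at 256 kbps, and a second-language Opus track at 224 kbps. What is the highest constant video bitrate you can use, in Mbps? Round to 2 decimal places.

Budget: 15 GiB = 128849.0 Mb.
138 min = 8280 s
Total bitrate budget: 128849.0 Mb / 8280 s = 15.561 Mbps.
Audio total: 320 + 256 + 224 = 800 kbps = 0.800 Mbps.
Video: 15.561 − 0.800 = 14.761 Mbps.

14.76 Mbps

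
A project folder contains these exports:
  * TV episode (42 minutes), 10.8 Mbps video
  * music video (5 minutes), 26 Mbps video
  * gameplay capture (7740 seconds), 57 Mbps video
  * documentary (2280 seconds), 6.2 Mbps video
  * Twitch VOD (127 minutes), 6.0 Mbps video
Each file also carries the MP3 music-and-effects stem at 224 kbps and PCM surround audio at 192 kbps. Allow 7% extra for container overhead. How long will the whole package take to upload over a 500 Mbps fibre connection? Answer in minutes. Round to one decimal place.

19.4 minutes

Audio total: 224 + 192 = 416 kbps = 0.416 Mbps.
TV episode: 11.216 Mbps × 2520 s × 1.07 = 30242.8 Mb
music video: 26.416 Mbps × 300 s × 1.07 = 8479.5 Mb
gameplay capture: 57.416 Mbps × 7740 s × 1.07 = 475507.8 Mb
documentary: 6.616 Mbps × 2280 s × 1.07 = 16140.4 Mb
Twitch VOD: 6.416 Mbps × 7620 s × 1.07 = 52312.2 Mb
Total: 582682.8 Mb = 72835.3 MB.
At 500 Mbps: 582682.8 / 500 = 1165 s ≈ 19.4 minutes.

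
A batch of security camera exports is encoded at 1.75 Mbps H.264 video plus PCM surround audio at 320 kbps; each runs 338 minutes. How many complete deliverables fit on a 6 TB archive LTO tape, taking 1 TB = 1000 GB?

1143

338 min = 20280 s
Audio: 320 kbps = 0.320 Mbps.
Total bitrate: 2.070 Mbps.
Per item: 2.070 Mbps × 20280 s = 41,980 Mb = 5,247 MB.
Capacity: 6 TB = 48,000,000 Mb; 1143.41 items → 1143 complete.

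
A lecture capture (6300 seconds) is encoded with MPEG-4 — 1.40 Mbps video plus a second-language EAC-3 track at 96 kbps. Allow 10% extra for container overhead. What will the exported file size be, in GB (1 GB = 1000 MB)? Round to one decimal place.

1.3 GB

Audio: 96 kbps = 0.096 Mbps.
Total bitrate: 1.40 + 0.096 = 1.496 Mbps.
Stream data: 1.496 Mbps × 6300 s = 9424.8 Mb.
With 10% container overhead: ×1.10.
10,367 Mb ÷ 8 = 1,296 MB → 1.296 GB.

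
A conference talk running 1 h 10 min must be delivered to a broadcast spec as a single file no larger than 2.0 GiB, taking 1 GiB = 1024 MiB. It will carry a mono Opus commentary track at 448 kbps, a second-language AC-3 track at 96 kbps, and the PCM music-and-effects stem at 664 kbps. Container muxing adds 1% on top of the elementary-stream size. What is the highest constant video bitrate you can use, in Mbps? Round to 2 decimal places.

2.84 Mbps

Budget: 2.0 GiB = 17179.9 Mb.
Stream payload after overhead: 17179.9 / 1.01 = 17009.8 Mb.
1 h 10 min = 70 min = 4200 s
Total bitrate budget: 17009.8 Mb / 4200 s = 4.050 Mbps.
Audio total: 448 + 96 + 664 = 1208 kbps = 1.208 Mbps.
Video: 4.050 − 1.208 = 2.842 Mbps.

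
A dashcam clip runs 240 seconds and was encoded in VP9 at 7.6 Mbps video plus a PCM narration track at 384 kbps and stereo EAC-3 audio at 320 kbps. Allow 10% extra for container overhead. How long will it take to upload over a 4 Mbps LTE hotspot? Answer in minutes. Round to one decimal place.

9.1 minutes

Audio total: 384 + 320 = 704 kbps = 0.704 Mbps.
Total bitrate: 8.304 Mbps.
File: 8.304 Mbps × 240 s = 1993.0 Mb.
With 10% container overhead: ×1.10. → 2192.3 Mb.
At 4 Mbps: 2192.3 / 4 = 548.1 s ≈ 9.13 minutes.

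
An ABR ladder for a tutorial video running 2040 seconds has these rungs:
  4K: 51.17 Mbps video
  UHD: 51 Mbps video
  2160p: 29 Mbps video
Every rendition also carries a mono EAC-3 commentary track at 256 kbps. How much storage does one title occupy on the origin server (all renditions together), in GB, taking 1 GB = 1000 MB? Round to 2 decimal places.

33.64 GB

Audio: 256 kbps = 0.256 Mbps.
Sum of rendition bitrates: (51.17+0.256) + (51+0.256) + (29+0.256) = 131.938 Mbps.
× 2040 s = 269,154 Mb = 33,644 MB = 33.64 GB.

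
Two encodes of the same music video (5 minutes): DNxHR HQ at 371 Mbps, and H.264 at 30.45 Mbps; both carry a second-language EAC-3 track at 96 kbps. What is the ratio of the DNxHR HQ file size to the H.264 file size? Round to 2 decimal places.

5 min = 300 s
Audio: 96 kbps = 0.096 Mbps.
DNxHR HQ: 371.096 Mbps × 300 s = 111328.8 Mb = 13.916 GB.
H.264: 30.546 Mbps × 300 s = 9163.8 Mb = 1.145 GB.
Ratio: 13.916 / 1.145 = 12.149.

12.15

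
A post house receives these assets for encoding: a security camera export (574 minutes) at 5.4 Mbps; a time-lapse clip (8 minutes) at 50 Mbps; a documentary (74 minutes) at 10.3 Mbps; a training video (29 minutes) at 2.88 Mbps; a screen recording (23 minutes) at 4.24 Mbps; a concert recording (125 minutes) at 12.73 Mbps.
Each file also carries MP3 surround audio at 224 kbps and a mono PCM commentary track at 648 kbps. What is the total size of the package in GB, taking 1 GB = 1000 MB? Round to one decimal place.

Audio total: 224 + 648 = 872 kbps = 0.872 Mbps.
security camera export: 6.272 Mbps × 34440 s = 216007.7 Mb
time-lapse clip: 50.872 Mbps × 480 s = 24418.6 Mb
documentary: 11.172 Mbps × 4440 s = 49603.7 Mb
training video: 3.752 Mbps × 1740 s = 6528.5 Mb
screen recording: 5.112 Mbps × 1380 s = 7054.6 Mb
concert recording: 13.602 Mbps × 7500 s = 102015.0 Mb
Total: 405628.0 Mb = 50703.5 MB.
= 50.70 GB.

50.7 GB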